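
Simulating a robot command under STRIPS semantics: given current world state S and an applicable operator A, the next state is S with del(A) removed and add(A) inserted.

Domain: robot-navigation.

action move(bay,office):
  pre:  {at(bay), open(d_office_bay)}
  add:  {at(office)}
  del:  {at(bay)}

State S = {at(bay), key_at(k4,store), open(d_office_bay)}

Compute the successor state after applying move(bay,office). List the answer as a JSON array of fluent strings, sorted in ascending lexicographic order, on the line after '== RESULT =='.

Progress:
  pre ⊆ S: {at(bay), open(d_office_bay)} ⊆ S  — applicable
  S \ del = {key_at(k4,store), open(d_office_bay)}
  ∪ add   = {at(office), key_at(k4,store), open(d_office_bay)}

== RESULT ==
["at(office)", "key_at(k4,store)", "open(d_office_bay)"]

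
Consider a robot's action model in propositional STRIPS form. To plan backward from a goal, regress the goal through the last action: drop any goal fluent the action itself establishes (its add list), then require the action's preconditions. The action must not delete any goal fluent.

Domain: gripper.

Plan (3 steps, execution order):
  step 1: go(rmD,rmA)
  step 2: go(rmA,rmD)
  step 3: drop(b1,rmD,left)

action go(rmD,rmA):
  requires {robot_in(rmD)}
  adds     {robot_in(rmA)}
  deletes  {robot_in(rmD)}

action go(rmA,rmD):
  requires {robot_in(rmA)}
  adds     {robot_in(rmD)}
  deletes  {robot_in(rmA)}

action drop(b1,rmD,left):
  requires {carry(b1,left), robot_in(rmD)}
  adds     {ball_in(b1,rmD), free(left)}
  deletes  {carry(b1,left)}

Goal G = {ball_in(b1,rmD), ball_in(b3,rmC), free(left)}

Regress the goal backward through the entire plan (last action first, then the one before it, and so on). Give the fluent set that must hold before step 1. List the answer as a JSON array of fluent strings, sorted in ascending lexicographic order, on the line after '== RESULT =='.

Regress step by step:
  through step 3 (drop(b1,rmD,left)): drop {ball_in(b1,rmD), free(left)}, keep {ball_in(b3,rmC)}, require {carry(b1,left), robot_in(rmD)}
    → {ball_in(b3,rmC), carry(b1,left), robot_in(rmD)}
  through step 2 (go(rmA,rmD)): drop {robot_in(rmD)}, keep {ball_in(b3,rmC), carry(b1,left)}, require {robot_in(rmA)}
    → {ball_in(b3,rmC), carry(b1,left), robot_in(rmA)}
  through step 1 (go(rmD,rmA)): drop {robot_in(rmA)}, keep {ball_in(b3,rmC), carry(b1,left)}, require {robot_in(rmD)}
    → {ball_in(b3,rmC), carry(b1,left), robot_in(rmD)}

== RESULT ==
["ball_in(b3,rmC)", "carry(b1,left)", "robot_in(rmD)"]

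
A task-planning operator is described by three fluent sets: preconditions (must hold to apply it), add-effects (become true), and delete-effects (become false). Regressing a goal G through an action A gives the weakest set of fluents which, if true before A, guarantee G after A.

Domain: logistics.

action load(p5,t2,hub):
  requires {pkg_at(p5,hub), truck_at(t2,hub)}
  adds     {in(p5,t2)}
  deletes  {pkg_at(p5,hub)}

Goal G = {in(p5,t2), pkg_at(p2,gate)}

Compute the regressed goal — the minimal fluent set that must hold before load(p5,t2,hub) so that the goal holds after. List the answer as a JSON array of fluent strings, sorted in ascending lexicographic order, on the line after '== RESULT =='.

Regress:
  G ∩ del = {}  (empty — regression defined)
  G \ add = {in(p5,t2), pkg_at(p2,gate)} \ {in(p5,t2)} = {pkg_at(p2,gate)}
  ∪ pre   = {pkg_at(p2,gate)} ∪ {pkg_at(p5,hub), truck_at(t2,hub)}
          = {pkg_at(p2,gate), pkg_at(p5,hub), truck_at(t2,hub)}

== RESULT ==
["pkg_at(p2,gate)", "pkg_at(p5,hub)", "truck_at(t2,hub)"]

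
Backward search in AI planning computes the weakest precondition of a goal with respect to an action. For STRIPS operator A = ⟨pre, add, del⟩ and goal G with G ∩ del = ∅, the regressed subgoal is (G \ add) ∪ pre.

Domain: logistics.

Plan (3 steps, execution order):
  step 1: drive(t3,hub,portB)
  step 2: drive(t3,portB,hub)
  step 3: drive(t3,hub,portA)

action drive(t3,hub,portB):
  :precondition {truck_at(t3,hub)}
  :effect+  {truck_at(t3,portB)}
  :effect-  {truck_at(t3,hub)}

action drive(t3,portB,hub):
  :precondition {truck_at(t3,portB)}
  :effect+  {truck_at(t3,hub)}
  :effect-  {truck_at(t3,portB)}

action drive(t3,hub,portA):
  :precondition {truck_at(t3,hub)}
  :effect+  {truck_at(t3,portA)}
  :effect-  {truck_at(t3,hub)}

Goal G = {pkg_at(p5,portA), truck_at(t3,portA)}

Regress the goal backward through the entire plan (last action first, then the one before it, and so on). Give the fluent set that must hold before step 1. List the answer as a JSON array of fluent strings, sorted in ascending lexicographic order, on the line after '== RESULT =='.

Regress step by step:
  through step 3 (drive(t3,hub,portA)): drop {truck_at(t3,portA)}, keep {pkg_at(p5,portA)}, require {truck_at(t3,hub)}
    → {pkg_at(p5,portA), truck_at(t3,hub)}
  through step 2 (drive(t3,portB,hub)): drop {truck_at(t3,hub)}, keep {pkg_at(p5,portA)}, require {truck_at(t3,portB)}
    → {pkg_at(p5,portA), truck_at(t3,portB)}
  through step 1 (drive(t3,hub,portB)): drop {truck_at(t3,portB)}, keep {pkg_at(p5,portA)}, require {truck_at(t3,hub)}
    → {pkg_at(p5,portA), truck_at(t3,hub)}

== RESULT ==
["pkg_at(p5,portA)", "truck_at(t3,hub)"]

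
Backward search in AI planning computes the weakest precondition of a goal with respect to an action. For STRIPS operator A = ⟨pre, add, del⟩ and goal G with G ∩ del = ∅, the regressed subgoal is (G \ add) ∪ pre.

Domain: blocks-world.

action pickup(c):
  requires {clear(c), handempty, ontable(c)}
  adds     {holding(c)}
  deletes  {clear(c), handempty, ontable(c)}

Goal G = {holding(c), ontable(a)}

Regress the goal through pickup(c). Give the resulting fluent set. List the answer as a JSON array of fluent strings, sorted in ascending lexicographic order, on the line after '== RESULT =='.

Compute (G \ add) ∪ pre:
  G ∩ del = {}  (empty — regression defined)
  G \ add = {holding(c), ontable(a)} \ {holding(c)} = {ontable(a)}
  ∪ pre   = {ontable(a)} ∪ {clear(c), handempty, ontable(c)}
          = {clear(c), handempty, ontable(a), ontable(c)}

== RESULT ==
["clear(c)", "handempty", "ontable(a)", "ontable(c)"]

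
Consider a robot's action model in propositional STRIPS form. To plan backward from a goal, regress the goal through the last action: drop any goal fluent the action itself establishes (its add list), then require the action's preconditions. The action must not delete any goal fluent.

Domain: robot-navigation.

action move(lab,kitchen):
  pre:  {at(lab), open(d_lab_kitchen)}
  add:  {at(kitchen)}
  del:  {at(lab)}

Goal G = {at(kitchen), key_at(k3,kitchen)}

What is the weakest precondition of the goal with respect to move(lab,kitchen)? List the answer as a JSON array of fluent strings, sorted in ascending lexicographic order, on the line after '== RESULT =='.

Regress:
  G ∩ del = {}  (empty — regression defined)
  G \ add = {at(kitchen), key_at(k3,kitchen)} \ {at(kitchen)} = {key_at(k3,kitchen)}
  ∪ pre   = {key_at(k3,kitchen)} ∪ {at(lab), open(d_lab_kitchen)}
          = {at(lab), key_at(k3,kitchen), open(d_lab_kitchen)}

== RESULT ==
["at(lab)", "key_at(k3,kitchen)", "open(d_lab_kitchen)"]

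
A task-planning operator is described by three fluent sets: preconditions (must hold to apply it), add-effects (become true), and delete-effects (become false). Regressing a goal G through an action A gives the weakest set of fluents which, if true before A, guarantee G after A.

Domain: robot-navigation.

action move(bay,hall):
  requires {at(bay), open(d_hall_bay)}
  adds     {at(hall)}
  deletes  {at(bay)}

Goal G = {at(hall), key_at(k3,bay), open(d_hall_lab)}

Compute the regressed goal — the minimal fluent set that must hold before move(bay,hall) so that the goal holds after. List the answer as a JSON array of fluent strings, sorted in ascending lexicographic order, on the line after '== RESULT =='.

Regress:
  G ∩ del = {}  (empty — regression defined)
  G \ add = {at(hall), key_at(k3,bay), open(d_hall_lab)} \ {at(hall)} = {key_at(k3,bay), open(d_hall_lab)}
  ∪ pre   = {key_at(k3,bay), open(d_hall_lab)} ∪ {at(bay), open(d_hall_bay)}
          = {at(bay), key_at(k3,bay), open(d_hall_bay), open(d_hall_lab)}

== RESULT ==
["at(bay)", "key_at(k3,bay)", "open(d_hall_bay)", "open(d_hall_lab)"]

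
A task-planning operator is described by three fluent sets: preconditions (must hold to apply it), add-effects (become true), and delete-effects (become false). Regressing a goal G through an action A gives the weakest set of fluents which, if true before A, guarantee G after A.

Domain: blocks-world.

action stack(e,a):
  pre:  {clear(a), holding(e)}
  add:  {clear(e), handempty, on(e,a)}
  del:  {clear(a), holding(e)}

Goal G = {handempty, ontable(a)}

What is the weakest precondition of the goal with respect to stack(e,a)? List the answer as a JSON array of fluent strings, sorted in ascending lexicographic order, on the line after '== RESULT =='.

Regress:
  G ∩ del = {}  (empty — regression defined)
  G \ add = {handempty, ontable(a)} \ {clear(e), handempty, on(e,a)} = {ontable(a)}
  ∪ pre   = {ontable(a)} ∪ {clear(a), holding(e)}
          = {clear(a), holding(e), ontable(a)}

== RESULT ==
["clear(a)", "holding(e)", "ontable(a)"]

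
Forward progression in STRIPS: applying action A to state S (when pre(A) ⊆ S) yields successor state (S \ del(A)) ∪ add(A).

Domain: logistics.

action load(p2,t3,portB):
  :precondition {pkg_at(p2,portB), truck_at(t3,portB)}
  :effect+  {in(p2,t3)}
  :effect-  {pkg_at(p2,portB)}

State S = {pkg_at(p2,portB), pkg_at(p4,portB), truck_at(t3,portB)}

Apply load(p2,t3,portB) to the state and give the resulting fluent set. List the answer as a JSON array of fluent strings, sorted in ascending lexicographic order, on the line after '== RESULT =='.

Compute (S \ del) ∪ add:
  pre ⊆ S: {pkg_at(p2,portB), truck_at(t3,portB)} ⊆ S  — applicable
  S \ del = {pkg_at(p4,portB), truck_at(t3,portB)}
  ∪ add   = {in(p2,t3), pkg_at(p4,portB), truck_at(t3,portB)}

== RESULT ==
["in(p2,t3)", "pkg_at(p4,portB)", "truck_at(t3,portB)"]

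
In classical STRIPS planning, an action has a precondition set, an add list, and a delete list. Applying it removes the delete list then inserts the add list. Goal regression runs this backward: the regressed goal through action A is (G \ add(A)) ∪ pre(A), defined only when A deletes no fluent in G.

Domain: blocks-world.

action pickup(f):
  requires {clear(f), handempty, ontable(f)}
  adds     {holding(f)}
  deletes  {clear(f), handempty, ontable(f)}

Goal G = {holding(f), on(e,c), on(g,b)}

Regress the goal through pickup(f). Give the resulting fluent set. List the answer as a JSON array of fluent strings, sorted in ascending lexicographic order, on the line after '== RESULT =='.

Regress:
  G ∩ del = {}  (empty — regression defined)
  G \ add = {holding(f), on(e,c), on(g,b)} \ {holding(f)} = {on(e,c), on(g,b)}
  ∪ pre   = {on(e,c), on(g,b)} ∪ {clear(f), handempty, ontable(f)}
          = {clear(f), handempty, on(e,c), on(g,b), ontable(f)}

== RESULT ==
["clear(f)", "handempty", "on(e,c)", "on(g,b)", "ontable(f)"]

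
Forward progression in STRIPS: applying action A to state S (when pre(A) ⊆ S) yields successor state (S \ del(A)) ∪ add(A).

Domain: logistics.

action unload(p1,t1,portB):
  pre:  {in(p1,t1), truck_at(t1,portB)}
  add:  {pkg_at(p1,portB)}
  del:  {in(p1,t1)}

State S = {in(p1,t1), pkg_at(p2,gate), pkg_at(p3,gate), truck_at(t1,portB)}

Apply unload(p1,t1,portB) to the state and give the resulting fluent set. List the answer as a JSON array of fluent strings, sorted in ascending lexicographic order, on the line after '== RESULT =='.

Progress:
  pre ⊆ S: {in(p1,t1), truck_at(t1,portB)} ⊆ S  — applicable
  S \ del = {pkg_at(p2,gate), pkg_at(p3,gate), truck_at(t1,portB)}
  ∪ add   = {pkg_at(p1,portB), pkg_at(p2,gate), pkg_at(p3,gate), truck_at(t1,portB)}

== RESULT ==
["pkg_at(p1,portB)", "pkg_at(p2,gate)", "pkg_at(p3,gate)", "truck_at(t1,portB)"]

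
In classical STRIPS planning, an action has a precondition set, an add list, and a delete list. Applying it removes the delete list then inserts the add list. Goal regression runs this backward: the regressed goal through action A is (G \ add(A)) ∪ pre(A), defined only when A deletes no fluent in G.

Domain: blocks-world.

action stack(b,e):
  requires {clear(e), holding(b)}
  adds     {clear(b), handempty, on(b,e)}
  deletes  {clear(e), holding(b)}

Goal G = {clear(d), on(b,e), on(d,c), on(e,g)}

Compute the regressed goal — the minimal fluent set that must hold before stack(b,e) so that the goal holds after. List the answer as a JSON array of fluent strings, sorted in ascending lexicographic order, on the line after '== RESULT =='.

Compute (G \ add) ∪ pre:
  G ∩ del = {}  (empty — regression defined)
  G \ add = {clear(d), on(b,e), on(d,c), on(e,g)} \ {clear(b), handempty, on(b,e)} = {clear(d), on(d,c), on(e,g)}
  ∪ pre   = {clear(d), on(d,c), on(e,g)} ∪ {clear(e), holding(b)}
          = {clear(d), clear(e), holding(b), on(d,c), on(e,g)}

== RESULT ==
["clear(d)", "clear(e)", "holding(b)", "on(d,c)", "on(e,g)"]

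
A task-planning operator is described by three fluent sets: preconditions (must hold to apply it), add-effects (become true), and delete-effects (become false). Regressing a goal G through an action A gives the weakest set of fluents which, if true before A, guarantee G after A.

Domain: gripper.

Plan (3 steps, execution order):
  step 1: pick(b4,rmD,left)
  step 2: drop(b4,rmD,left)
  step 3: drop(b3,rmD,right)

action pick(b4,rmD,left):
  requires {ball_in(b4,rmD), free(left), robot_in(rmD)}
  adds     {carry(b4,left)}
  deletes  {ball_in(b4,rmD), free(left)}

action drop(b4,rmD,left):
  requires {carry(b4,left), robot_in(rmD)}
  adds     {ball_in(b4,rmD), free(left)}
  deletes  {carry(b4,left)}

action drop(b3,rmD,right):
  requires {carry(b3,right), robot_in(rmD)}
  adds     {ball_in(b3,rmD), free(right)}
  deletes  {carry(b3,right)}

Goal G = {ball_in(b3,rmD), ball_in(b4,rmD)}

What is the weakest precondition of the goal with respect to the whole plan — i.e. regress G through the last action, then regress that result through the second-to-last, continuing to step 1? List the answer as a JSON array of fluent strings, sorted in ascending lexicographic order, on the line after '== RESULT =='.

Work backward from the goal:
  through step 3 (drop(b3,rmD,right)): drop {ball_in(b3,rmD)}, keep {ball_in(b4,rmD)}, require {carry(b3,right), robot_in(rmD)}
    → {ball_in(b4,rmD), carry(b3,right), robot_in(rmD)}
  through step 2 (drop(b4,rmD,left)): drop {ball_in(b4,rmD)}, keep {carry(b3,right), robot_in(rmD)}, require {carry(b4,left), robot_in(rmD)}
    → {carry(b3,right), carry(b4,left), robot_in(rmD)}
  through step 1 (pick(b4,rmD,left)): drop {carry(b4,left)}, keep {carry(b3,right), robot_in(rmD)}, require {ball_in(b4,rmD), free(left), robot_in(rmD)}
    → {ball_in(b4,rmD), carry(b3,right), free(left), robot_in(rmD)}

== RESULT ==
["ball_in(b4,rmD)", "carry(b3,right)", "free(left)", "robot_in(rmD)"]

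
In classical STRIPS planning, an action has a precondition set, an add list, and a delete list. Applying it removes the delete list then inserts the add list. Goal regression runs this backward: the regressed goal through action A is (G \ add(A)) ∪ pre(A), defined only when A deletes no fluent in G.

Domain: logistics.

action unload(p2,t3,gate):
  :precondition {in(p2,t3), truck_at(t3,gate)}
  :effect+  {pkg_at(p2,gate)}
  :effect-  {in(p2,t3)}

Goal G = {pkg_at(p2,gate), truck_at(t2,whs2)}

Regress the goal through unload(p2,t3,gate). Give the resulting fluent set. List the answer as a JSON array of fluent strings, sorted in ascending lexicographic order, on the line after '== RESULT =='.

Compute (G \ add) ∪ pre:
  G ∩ del = {}  (empty — regression defined)
  G \ add = {pkg_at(p2,gate), truck_at(t2,whs2)} \ {pkg_at(p2,gate)} = {truck_at(t2,whs2)}
  ∪ pre   = {truck_at(t2,whs2)} ∪ {in(p2,t3), truck_at(t3,gate)}
          = {in(p2,t3), truck_at(t2,whs2), truck_at(t3,gate)}

== RESULT ==
["in(p2,t3)", "truck_at(t2,whs2)", "truck_at(t3,gate)"]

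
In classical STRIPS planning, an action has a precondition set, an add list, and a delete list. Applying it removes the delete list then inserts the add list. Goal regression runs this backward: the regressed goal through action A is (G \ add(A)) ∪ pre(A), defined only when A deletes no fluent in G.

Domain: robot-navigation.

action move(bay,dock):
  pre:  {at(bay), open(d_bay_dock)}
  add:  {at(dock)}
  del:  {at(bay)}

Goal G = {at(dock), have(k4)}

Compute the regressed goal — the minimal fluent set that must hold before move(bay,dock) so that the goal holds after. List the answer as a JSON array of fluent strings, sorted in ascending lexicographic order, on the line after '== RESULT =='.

Regress:
  G ∩ del = {}  (empty — regression defined)
  G \ add = {at(dock), have(k4)} \ {at(dock)} = {have(k4)}
  ∪ pre   = {have(k4)} ∪ {at(bay), open(d_bay_dock)}
          = {at(bay), have(k4), open(d_bay_dock)}

== RESULT ==
["at(bay)", "have(k4)", "open(d_bay_dock)"]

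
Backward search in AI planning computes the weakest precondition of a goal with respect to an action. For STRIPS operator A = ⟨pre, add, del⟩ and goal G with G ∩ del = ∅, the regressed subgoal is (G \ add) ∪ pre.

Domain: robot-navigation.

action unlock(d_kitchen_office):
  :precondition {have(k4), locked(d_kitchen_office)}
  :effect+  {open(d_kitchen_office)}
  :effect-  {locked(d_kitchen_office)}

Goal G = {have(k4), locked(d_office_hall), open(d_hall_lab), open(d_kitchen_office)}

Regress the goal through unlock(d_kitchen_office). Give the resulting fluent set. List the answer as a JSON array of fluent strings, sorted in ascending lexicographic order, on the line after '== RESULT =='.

Regress:
  G ∩ del = {}  (empty — regression defined)
  G \ add = {have(k4), locked(d_office_hall), open(d_hall_lab), open(d_kitchen_office)} \ {open(d_kitchen_office)} = {have(k4), locked(d_office_hall), open(d_hall_lab)}
  ∪ pre   = {have(k4), locked(d_office_hall), open(d_hall_lab)} ∪ {have(k4), locked(d_kitchen_office)}
          = {have(k4), locked(d_kitchen_office), locked(d_office_hall), open(d_hall_lab)}

== RESULT ==
["have(k4)", "locked(d_kitchen_office)", "locked(d_office_hall)", "open(d_hall_lab)"]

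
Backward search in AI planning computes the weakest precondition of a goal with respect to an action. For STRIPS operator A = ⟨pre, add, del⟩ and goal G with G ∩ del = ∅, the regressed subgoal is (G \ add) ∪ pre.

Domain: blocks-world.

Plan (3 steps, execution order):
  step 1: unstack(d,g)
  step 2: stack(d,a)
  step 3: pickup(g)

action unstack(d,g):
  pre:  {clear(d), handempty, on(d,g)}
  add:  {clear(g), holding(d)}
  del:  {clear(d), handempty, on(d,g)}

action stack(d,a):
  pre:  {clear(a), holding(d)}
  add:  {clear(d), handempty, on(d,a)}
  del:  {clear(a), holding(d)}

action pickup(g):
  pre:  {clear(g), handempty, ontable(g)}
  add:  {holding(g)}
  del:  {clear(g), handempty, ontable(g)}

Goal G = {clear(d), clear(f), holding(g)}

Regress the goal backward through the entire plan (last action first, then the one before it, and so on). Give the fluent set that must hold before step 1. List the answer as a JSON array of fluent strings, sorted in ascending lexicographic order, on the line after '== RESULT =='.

Work backward from the goal:
  through step 3 (pickup(g)): drop {holding(g)}, keep {clear(d), clear(f)}, require {clear(g), handempty, ontable(g)}
    → {clear(d), clear(f), clear(g), handempty, ontable(g)}
  through step 2 (stack(d,a)): drop {clear(d), handempty}, keep {clear(f), clear(g), ontable(g)}, require {clear(a), holding(d)}
    → {clear(a), clear(f), clear(g), holding(d), ontable(g)}
  through step 1 (unstack(d,g)): drop {clear(g), holding(d)}, keep {clear(a), clear(f), ontable(g)}, require {clear(d), handempty, on(d,g)}
    → {clear(a), clear(d), clear(f), handempty, on(d,g), ontable(g)}

== RESULT ==
["clear(a)", "clear(d)", "clear(f)", "handempty", "on(d,g)", "ontable(g)"]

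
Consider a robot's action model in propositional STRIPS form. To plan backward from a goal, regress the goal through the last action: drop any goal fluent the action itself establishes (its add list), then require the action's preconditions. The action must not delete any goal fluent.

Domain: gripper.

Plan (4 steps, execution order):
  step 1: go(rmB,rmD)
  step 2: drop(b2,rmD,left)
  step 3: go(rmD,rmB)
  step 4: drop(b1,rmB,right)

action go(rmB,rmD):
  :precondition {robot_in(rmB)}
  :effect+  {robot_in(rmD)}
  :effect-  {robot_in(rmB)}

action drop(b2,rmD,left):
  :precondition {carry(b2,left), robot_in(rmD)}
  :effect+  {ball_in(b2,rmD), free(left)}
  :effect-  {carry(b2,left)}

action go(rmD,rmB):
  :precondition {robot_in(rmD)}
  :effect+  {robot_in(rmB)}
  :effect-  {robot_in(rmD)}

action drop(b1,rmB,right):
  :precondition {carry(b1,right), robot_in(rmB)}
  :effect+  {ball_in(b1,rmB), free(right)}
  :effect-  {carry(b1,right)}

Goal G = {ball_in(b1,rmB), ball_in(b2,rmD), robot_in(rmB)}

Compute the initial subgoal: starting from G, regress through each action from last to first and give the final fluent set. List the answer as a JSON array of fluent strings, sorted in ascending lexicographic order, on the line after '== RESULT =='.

Work backward from the goal:
  through step 4 (drop(b1,rmB,right)): drop {ball_in(b1,rmB)}, keep {ball_in(b2,rmD), robot_in(rmB)}, require {carry(b1,right), robot_in(rmB)}
    → {ball_in(b2,rmD), carry(b1,right), robot_in(rmB)}
  through step 3 (go(rmD,rmB)): drop {robot_in(rmB)}, keep {ball_in(b2,rmD), carry(b1,right)}, require {robot_in(rmD)}
    → {ball_in(b2,rmD), carry(b1,right), robot_in(rmD)}
  through step 2 (drop(b2,rmD,left)): drop {ball_in(b2,rmD)}, keep {carry(b1,right), robot_in(rmD)}, require {carry(b2,left), robot_in(rmD)}
    → {carry(b1,right), carry(b2,left), robot_in(rmD)}
  through step 1 (go(rmB,rmD)): drop {robot_in(rmD)}, keep {carry(b1,right), carry(b2,left)}, require {robot_in(rmB)}
    → {carry(b1,right), carry(b2,left), robot_in(rmB)}

== RESULT ==
["carry(b1,right)", "carry(b2,left)", "robot_in(rmB)"]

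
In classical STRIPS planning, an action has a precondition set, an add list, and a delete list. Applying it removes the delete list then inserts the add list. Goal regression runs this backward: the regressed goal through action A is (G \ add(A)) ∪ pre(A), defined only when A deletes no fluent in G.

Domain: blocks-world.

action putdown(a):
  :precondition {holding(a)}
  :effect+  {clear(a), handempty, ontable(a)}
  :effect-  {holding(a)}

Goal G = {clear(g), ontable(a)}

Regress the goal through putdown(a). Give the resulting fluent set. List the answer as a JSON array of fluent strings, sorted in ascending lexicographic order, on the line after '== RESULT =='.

Compute (G \ add) ∪ pre:
  G ∩ del = {}  (empty — regression defined)
  G \ add = {clear(g), ontable(a)} \ {clear(a), handempty, ontable(a)} = {clear(g)}
  ∪ pre   = {clear(g)} ∪ {holding(a)}
          = {clear(g), holding(a)}

== RESULT ==
["clear(g)", "holding(a)"]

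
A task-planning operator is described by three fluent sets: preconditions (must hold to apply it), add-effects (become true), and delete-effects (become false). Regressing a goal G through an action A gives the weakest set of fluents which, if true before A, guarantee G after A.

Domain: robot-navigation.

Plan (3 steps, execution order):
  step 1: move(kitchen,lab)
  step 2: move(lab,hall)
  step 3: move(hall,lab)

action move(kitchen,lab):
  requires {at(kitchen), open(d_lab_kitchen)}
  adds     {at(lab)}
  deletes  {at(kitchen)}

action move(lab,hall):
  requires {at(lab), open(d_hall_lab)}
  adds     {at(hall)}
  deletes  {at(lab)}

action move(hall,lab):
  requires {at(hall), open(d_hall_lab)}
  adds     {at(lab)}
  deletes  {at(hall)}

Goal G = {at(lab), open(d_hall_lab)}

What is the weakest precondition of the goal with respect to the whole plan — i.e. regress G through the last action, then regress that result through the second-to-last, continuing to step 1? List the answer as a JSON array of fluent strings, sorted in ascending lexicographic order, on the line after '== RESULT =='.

Regress step by step:
  through step 3 (move(hall,lab)): drop {at(lab)}, keep {open(d_hall_lab)}, require {at(hall), open(d_hall_lab)}
    → {at(hall), open(d_hall_lab)}
  through step 2 (move(lab,hall)): drop {at(hall)}, keep {open(d_hall_lab)}, require {at(lab), open(d_hall_lab)}
    → {at(lab), open(d_hall_lab)}
  through step 1 (move(kitchen,lab)): drop {at(lab)}, keep {open(d_hall_lab)}, require {at(kitchen), open(d_lab_kitchen)}
    → {at(kitchen), open(d_hall_lab), open(d_lab_kitchen)}

== RESULT ==
["at(kitchen)", "open(d_hall_lab)", "open(d_lab_kitchen)"]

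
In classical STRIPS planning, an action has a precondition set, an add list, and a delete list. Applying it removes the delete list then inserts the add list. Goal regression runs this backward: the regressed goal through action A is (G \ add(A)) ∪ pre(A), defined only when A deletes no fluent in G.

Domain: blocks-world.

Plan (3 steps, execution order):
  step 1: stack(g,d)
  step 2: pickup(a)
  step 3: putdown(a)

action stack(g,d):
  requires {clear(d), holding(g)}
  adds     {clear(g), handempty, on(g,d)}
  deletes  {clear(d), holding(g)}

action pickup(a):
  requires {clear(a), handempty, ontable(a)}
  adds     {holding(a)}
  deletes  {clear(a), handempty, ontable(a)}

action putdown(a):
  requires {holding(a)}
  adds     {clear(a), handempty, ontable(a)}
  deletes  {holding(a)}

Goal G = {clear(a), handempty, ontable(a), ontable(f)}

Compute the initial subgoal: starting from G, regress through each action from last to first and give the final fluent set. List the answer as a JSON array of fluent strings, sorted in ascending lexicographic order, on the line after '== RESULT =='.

Regress step by step:
  through step 3 (putdown(a)): drop {clear(a), handempty, ontable(a)}, keep {ontable(f)}, require {holding(a)}
    → {holding(a), ontable(f)}
  through step 2 (pickup(a)): drop {holding(a)}, keep {ontable(f)}, require {clear(a), handempty, ontable(a)}
    → {clear(a), handempty, ontable(a), ontable(f)}
  through step 1 (stack(g,d)): drop {handempty}, keep {clear(a), ontable(a), ontable(f)}, require {clear(d), holding(g)}
    → {clear(a), clear(d), holding(g), ontable(a), ontable(f)}

== RESULT ==
["clear(a)", "clear(d)", "holding(g)", "ontable(a)", "ontable(f)"]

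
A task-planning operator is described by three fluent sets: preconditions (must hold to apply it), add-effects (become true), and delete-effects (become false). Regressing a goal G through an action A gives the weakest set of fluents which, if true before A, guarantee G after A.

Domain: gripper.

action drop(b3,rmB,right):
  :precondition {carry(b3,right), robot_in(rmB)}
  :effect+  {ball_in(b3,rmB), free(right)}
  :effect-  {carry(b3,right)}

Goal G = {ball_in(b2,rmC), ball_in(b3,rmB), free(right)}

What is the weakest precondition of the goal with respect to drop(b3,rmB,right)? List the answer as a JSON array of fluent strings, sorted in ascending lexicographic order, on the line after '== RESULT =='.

Compute (G \ add) ∪ pre:
  G ∩ del = {}  (empty — regression defined)
  G \ add = {ball_in(b2,rmC), ball_in(b3,rmB), free(right)} \ {ball_in(b3,rmB), free(right)} = {ball_in(b2,rmC)}
  ∪ pre   = {ball_in(b2,rmC)} ∪ {carry(b3,right), robot_in(rmB)}
          = {ball_in(b2,rmC), carry(b3,right), robot_in(rmB)}

== RESULT ==
["ball_in(b2,rmC)", "carry(b3,right)", "robot_in(rmB)"]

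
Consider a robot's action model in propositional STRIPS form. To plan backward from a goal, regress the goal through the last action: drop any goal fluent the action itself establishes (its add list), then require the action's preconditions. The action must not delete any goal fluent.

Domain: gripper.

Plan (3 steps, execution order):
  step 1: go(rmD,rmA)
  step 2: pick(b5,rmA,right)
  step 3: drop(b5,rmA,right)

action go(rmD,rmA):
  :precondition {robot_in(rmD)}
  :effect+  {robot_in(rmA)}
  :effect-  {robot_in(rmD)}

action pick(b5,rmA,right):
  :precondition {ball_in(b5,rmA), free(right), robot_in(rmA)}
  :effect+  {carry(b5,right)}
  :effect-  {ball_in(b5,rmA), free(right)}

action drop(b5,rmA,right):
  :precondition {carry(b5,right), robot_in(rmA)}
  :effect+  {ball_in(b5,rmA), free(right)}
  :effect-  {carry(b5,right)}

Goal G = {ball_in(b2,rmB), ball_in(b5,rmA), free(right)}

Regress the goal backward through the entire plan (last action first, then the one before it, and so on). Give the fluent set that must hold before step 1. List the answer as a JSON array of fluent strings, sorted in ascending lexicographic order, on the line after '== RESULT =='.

Regress step by step:
  through step 3 (drop(b5,rmA,right)): drop {ball_in(b5,rmA), free(right)}, keep {ball_in(b2,rmB)}, require {carry(b5,right), robot_in(rmA)}
    → {ball_in(b2,rmB), carry(b5,right), robot_in(rmA)}
  through step 2 (pick(b5,rmA,right)): drop {carry(b5,right)}, keep {ball_in(b2,rmB), robot_in(rmA)}, require {ball_in(b5,rmA), free(right), robot_in(rmA)}
    → {ball_in(b2,rmB), ball_in(b5,rmA), free(right), robot_in(rmA)}
  through step 1 (go(rmD,rmA)): drop {robot_in(rmA)}, keep {ball_in(b2,rmB), ball_in(b5,rmA), free(right)}, require {robot_in(rmD)}
    → {ball_in(b2,rmB), ball_in(b5,rmA), free(right), robot_in(rmD)}

== RESULT ==
["ball_in(b2,rmB)", "ball_in(b5,rmA)", "free(right)", "robot_in(rmD)"]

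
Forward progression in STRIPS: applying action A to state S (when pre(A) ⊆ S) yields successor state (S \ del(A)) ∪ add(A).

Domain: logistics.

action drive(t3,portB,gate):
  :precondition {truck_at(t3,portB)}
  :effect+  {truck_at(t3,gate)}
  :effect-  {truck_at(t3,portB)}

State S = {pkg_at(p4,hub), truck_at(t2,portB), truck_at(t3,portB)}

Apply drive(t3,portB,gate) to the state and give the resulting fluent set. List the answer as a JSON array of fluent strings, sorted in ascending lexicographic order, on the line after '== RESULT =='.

Compute (S \ del) ∪ add:
  pre ⊆ S: {truck_at(t3,portB)} ⊆ S  — applicable
  S \ del = {pkg_at(p4,hub), truck_at(t2,portB)}
  ∪ add   = {pkg_at(p4,hub), truck_at(t2,portB), truck_at(t3,gate)}

== RESULT ==
["pkg_at(p4,hub)", "truck_at(t2,portB)", "truck_at(t3,gate)"]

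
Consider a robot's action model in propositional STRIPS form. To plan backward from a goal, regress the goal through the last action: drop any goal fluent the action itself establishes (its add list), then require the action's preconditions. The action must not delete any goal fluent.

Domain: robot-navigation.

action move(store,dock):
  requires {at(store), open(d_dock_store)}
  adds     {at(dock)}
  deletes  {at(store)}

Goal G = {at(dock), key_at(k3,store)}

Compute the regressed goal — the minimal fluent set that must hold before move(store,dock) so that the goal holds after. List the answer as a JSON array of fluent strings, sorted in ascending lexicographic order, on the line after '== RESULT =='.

Compute (G \ add) ∪ pre:
  G ∩ del = {}  (empty — regression defined)
  G \ add = {at(dock), key_at(k3,store)} \ {at(dock)} = {key_at(k3,store)}
  ∪ pre   = {key_at(k3,store)} ∪ {at(store), open(d_dock_store)}
          = {at(store), key_at(k3,store), open(d_dock_store)}

== RESULT ==
["at(store)", "key_at(k3,store)", "open(d_dock_store)"]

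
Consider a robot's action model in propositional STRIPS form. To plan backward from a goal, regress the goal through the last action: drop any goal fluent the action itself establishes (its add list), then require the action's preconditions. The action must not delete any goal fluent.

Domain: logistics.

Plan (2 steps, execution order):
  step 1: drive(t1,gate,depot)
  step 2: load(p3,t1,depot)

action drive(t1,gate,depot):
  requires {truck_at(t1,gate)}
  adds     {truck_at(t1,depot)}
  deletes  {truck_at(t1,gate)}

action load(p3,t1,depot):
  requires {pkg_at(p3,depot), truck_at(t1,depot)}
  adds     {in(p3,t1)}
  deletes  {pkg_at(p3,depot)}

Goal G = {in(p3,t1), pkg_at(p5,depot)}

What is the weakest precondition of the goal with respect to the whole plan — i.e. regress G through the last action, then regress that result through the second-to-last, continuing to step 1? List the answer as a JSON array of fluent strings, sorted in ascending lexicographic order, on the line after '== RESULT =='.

Work backward from the goal:
  through step 2 (load(p3,t1,depot)): drop {in(p3,t1)}, keep {pkg_at(p5,depot)}, require {pkg_at(p3,depot), truck_at(t1,depot)}
    → {pkg_at(p3,depot), pkg_at(p5,depot), truck_at(t1,depot)}
  through step 1 (drive(t1,gate,depot)): drop {truck_at(t1,depot)}, keep {pkg_at(p3,depot), pkg_at(p5,depot)}, require {truck_at(t1,gate)}
    → {pkg_at(p3,depot), pkg_at(p5,depot), truck_at(t1,gate)}

== RESULT ==
["pkg_at(p3,depot)", "pkg_at(p5,depot)", "truck_at(t1,gate)"]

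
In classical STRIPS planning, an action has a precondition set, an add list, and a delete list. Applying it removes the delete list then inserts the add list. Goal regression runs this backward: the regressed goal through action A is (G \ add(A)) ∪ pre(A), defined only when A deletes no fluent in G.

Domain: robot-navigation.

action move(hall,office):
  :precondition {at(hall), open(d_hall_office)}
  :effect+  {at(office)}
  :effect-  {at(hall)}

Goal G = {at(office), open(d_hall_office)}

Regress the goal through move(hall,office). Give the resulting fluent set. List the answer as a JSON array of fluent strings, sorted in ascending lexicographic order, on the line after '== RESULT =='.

Regress:
  G ∩ del = {}  (empty — regression defined)
  G \ add = {at(office), open(d_hall_office)} \ {at(office)} = {open(d_hall_office)}
  ∪ pre   = {open(d_hall_office)} ∪ {at(hall), open(d_hall_office)}
          = {at(hall), open(d_hall_office)}

== RESULT ==
["at(hall)", "open(d_hall_office)"]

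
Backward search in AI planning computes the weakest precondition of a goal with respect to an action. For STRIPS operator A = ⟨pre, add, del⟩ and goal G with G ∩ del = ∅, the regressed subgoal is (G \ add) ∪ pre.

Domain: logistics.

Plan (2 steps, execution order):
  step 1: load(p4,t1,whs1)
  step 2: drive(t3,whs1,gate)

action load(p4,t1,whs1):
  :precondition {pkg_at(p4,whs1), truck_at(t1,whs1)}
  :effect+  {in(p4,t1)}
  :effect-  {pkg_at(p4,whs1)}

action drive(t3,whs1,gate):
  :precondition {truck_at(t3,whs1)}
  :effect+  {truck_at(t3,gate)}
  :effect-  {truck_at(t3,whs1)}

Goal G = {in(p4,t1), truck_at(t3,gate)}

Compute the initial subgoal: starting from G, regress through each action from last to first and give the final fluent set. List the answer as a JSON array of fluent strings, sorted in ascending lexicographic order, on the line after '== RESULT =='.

Regress step by step:
  through step 2 (drive(t3,whs1,gate)): drop {truck_at(t3,gate)}, keep {in(p4,t1)}, require {truck_at(t3,whs1)}
    → {in(p4,t1), truck_at(t3,whs1)}
  through step 1 (load(p4,t1,whs1)): drop {in(p4,t1)}, keep {truck_at(t3,whs1)}, require {pkg_at(p4,whs1), truck_at(t1,whs1)}
    → {pkg_at(p4,whs1), truck_at(t1,whs1), truck_at(t3,whs1)}

== RESULT ==
["pkg_at(p4,whs1)", "truck_at(t1,whs1)", "truck_at(t3,whs1)"]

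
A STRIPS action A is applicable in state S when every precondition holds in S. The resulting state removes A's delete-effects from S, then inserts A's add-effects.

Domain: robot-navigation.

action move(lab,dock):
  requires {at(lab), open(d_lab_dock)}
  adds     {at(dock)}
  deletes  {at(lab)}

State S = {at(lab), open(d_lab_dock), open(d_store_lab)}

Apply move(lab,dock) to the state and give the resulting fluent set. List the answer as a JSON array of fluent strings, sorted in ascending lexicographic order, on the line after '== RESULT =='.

Compute (S \ del) ∪ add:
  pre ⊆ S: {at(lab), open(d_lab_dock)} ⊆ S  — applicable
  S \ del = {open(d_lab_dock), open(d_store_lab)}
  ∪ add   = {at(dock), open(d_lab_dock), open(d_store_lab)}

== RESULT ==
["at(dock)", "open(d_lab_dock)", "open(d_store_lab)"]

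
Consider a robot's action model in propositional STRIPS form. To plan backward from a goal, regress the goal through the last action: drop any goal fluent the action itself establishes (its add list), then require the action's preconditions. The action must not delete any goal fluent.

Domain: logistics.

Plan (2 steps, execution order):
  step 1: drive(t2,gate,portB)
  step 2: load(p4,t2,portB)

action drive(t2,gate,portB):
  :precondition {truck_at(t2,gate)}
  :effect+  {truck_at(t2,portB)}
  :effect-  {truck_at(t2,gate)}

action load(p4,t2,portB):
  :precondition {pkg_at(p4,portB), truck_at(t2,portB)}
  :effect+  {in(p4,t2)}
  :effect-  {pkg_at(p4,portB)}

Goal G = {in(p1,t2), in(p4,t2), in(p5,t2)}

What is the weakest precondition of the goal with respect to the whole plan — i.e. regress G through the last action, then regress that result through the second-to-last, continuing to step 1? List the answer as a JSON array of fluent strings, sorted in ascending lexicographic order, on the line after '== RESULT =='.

Regress step by step:
  through step 2 (load(p4,t2,portB)): drop {in(p4,t2)}, keep {in(p1,t2), in(p5,t2)}, require {pkg_at(p4,portB), truck_at(t2,portB)}
    → {in(p1,t2), in(p5,t2), pkg_at(p4,portB), truck_at(t2,portB)}
  through step 1 (drive(t2,gate,portB)): drop {truck_at(t2,portB)}, keep {in(p1,t2), in(p5,t2), pkg_at(p4,portB)}, require {truck_at(t2,gate)}
    → {in(p1,t2), in(p5,t2), pkg_at(p4,portB), truck_at(t2,gate)}

== RESULT ==
["in(p1,t2)", "in(p5,t2)", "pkg_at(p4,portB)", "truck_at(t2,gate)"]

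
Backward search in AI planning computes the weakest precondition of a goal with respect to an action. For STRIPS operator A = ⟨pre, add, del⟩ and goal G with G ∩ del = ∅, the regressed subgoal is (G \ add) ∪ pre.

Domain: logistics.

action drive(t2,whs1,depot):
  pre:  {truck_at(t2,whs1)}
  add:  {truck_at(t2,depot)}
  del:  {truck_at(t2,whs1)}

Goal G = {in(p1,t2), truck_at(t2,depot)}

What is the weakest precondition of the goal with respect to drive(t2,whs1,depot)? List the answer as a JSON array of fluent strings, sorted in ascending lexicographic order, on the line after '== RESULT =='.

Compute (G \ add) ∪ pre:
  G ∩ del = {}  (empty — regression defined)
  G \ add = {in(p1,t2), truck_at(t2,depot)} \ {truck_at(t2,depot)} = {in(p1,t2)}
  ∪ pre   = {in(p1,t2)} ∪ {truck_at(t2,whs1)}
          = {in(p1,t2), truck_at(t2,whs1)}

== RESULT ==
["in(p1,t2)", "truck_at(t2,whs1)"]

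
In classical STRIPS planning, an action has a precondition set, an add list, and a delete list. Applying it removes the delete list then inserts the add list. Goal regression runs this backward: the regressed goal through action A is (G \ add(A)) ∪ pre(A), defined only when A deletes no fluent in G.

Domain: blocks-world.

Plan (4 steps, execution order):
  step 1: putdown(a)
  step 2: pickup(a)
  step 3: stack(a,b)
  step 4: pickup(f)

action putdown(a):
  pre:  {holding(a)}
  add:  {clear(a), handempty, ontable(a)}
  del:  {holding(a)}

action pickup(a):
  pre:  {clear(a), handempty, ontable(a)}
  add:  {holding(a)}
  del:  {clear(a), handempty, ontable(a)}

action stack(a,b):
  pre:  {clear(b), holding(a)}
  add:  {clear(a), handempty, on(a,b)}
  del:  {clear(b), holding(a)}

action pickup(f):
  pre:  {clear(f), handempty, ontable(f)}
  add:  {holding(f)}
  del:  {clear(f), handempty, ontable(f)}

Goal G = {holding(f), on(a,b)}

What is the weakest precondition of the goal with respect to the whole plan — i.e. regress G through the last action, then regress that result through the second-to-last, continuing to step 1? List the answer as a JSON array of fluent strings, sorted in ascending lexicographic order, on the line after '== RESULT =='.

Regress step by step:
  through step 4 (pickup(f)): drop {holding(f)}, keep {on(a,b)}, require {clear(f), handempty, ontable(f)}
    → {clear(f), handempty, on(a,b), ontable(f)}
  through step 3 (stack(a,b)): drop {handempty, on(a,b)}, keep {clear(f), ontable(f)}, require {clear(b), holding(a)}
    → {clear(b), clear(f), holding(a), ontable(f)}
  through step 2 (pickup(a)): drop {holding(a)}, keep {clear(b), clear(f), ontable(f)}, require {clear(a), handempty, ontable(a)}
    → {clear(a), clear(b), clear(f), handempty, ontable(a), ontable(f)}
  through step 1 (putdown(a)): drop {clear(a), handempty, ontable(a)}, keep {clear(b), clear(f), ontable(f)}, require {holding(a)}
    → {clear(b), clear(f), holding(a), ontable(f)}

== RESULT ==
["clear(b)", "clear(f)", "holding(a)", "ontable(f)"]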